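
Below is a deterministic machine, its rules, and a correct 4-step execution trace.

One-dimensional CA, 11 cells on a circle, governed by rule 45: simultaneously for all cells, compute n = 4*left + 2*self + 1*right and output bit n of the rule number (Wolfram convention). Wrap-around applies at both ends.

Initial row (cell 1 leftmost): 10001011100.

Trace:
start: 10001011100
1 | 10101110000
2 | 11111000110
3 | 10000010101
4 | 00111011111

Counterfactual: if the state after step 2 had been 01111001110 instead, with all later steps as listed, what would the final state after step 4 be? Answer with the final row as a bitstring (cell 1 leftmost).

01011101011

state after step 2 := 01111001110
3 | 01000001000
4 | 01011101011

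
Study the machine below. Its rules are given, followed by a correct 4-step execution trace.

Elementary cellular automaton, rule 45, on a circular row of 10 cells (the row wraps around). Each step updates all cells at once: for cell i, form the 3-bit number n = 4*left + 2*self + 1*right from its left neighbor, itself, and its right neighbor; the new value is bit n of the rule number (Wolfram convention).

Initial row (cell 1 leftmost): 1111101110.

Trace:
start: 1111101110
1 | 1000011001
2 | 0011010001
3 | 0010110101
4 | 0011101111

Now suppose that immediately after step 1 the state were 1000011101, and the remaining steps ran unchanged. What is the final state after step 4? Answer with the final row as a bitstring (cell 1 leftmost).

state after step 1 := 1000011101
2 | 0011010011
3 | 0010110010
4 | 1011100010

1011100010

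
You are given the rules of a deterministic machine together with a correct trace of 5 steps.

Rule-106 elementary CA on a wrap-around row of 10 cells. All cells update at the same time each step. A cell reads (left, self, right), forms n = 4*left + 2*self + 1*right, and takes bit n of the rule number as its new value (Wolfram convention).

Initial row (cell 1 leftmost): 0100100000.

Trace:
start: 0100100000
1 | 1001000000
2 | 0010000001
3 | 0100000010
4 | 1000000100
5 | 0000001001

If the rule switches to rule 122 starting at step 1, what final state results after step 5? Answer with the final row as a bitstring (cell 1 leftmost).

(re-executing steps 1..5 under rule 122; state before step 1: 0100100000)
1 | 1011010000
2 | 0111101001
3 | 1100110110
4 | 1111111111
5 | 0000000000

0000000000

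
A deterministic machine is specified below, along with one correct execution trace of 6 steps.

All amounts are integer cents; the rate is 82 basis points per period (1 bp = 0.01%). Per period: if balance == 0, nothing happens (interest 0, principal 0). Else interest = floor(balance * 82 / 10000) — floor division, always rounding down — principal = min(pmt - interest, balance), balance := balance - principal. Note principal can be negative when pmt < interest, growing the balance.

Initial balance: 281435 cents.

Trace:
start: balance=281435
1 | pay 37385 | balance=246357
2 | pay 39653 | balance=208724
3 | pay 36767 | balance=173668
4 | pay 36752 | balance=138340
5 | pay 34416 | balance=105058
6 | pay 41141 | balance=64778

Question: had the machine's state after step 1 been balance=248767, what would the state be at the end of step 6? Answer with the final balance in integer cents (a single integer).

67287

state after step 1 := balance=248767
2 | pay 39653 | balance=211153
3 | pay 36767 | balance=176117
4 | pay 36752 | balance=140809
5 | pay 34416 | balance=107547
6 | pay 41141 | balance=67287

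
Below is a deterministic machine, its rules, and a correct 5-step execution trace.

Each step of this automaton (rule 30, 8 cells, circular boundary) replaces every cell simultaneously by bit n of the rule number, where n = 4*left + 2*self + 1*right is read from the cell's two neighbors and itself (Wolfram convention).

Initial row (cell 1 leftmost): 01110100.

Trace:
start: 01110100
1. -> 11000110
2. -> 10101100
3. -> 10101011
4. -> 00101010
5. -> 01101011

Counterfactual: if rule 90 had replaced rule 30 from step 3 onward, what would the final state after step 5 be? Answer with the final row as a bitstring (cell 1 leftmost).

11111111

(re-executing steps 3..5 under rule 90; state before step 3: 10101100)
3. -> 00001111
4. -> 10011001
5. -> 11111111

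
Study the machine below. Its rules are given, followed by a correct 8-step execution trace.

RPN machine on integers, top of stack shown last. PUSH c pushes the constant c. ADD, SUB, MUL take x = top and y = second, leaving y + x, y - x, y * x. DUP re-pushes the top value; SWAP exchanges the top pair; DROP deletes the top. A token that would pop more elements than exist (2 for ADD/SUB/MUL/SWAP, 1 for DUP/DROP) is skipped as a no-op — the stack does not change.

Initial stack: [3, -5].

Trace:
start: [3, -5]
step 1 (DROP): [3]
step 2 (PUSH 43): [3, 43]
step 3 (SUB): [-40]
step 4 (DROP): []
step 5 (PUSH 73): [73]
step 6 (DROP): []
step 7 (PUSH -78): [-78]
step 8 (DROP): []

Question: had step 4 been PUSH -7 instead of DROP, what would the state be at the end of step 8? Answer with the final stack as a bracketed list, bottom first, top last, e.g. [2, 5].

[-40, -7]

(re-executing from step 4 with the substitution; state before step 4: [-40])
step 4 (PUSH -7): [-40, -7]
step 5 (PUSH 73): [-40, -7, 73]
step 6 (DROP): [-40, -7]
step 7 (PUSH -78): [-40, -7, -78]
step 8 (DROP): [-40, -7]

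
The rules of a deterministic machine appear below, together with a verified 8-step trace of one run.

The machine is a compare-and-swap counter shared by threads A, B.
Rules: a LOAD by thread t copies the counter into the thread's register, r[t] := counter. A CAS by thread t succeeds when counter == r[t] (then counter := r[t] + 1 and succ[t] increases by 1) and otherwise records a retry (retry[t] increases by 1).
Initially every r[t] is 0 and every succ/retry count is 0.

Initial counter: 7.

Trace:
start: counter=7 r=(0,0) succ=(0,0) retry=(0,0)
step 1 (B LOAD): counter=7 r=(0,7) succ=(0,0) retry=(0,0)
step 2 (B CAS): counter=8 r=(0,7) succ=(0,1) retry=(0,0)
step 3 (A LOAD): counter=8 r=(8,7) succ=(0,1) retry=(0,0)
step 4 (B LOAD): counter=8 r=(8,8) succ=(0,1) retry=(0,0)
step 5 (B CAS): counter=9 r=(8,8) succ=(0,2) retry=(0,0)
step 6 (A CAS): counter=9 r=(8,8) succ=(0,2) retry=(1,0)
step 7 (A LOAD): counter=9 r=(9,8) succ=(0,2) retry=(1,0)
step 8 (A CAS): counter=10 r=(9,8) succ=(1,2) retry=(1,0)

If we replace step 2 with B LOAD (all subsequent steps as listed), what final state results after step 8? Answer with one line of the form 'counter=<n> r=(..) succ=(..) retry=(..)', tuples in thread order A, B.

(re-executing from step 2 with the substitution; state before step 2: counter=7 r=(0,7) succ=(0,0) retry=(0,0))
step 2 (B LOAD): counter=7 r=(0,7) succ=(0,0) retry=(0,0)
step 3 (A LOAD): counter=7 r=(7,7) succ=(0,0) retry=(0,0)
step 4 (B LOAD): counter=7 r=(7,7) succ=(0,0) retry=(0,0)
step 5 (B CAS): counter=8 r=(7,7) succ=(0,1) retry=(0,0)
step 6 (A CAS): counter=8 r=(7,7) succ=(0,1) retry=(1,0)
step 7 (A LOAD): counter=8 r=(8,7) succ=(0,1) retry=(1,0)
step 8 (A CAS): counter=9 r=(8,7) succ=(1,1) retry=(1,0)

counter=9 r=(8,7) succ=(1,1) retry=(1,0)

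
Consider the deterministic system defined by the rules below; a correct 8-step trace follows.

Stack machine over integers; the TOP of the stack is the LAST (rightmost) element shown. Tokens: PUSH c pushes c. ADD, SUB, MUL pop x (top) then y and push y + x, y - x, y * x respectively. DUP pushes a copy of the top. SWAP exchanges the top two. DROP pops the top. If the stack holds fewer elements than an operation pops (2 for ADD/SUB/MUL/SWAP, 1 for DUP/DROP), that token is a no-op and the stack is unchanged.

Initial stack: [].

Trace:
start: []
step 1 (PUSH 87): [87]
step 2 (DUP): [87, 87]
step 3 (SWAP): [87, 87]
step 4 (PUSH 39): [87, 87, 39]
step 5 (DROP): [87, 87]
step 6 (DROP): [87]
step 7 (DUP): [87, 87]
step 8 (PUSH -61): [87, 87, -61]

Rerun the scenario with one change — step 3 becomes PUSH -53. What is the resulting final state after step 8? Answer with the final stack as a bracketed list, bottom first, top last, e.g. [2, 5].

[87, 87, 87, -61]

(re-executing from step 3 with the substitution; state before step 3: [87, 87])
step 3 (PUSH -53): [87, 87, -53]
step 4 (PUSH 39): [87, 87, -53, 39]
step 5 (DROP): [87, 87, -53]
step 6 (DROP): [87, 87]
step 7 (DUP): [87, 87, 87]
step 8 (PUSH -61): [87, 87, 87, -61]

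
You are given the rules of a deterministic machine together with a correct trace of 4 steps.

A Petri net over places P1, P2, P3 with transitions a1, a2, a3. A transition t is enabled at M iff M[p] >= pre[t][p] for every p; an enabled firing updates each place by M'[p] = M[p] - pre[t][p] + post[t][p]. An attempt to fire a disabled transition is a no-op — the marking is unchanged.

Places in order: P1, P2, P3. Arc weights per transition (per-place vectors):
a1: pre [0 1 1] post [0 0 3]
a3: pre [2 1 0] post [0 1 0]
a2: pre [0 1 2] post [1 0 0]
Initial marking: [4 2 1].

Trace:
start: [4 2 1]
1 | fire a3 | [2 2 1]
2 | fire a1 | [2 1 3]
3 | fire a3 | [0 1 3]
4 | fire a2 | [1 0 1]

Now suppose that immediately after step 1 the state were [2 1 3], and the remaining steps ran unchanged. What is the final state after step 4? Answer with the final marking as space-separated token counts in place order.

state after step 1 := [2 1 3]
2 | fire a1 | [2 0 5]
3 | fire a3 | [2 0 5]
4 | fire a2 | [2 0 5]

2 0 5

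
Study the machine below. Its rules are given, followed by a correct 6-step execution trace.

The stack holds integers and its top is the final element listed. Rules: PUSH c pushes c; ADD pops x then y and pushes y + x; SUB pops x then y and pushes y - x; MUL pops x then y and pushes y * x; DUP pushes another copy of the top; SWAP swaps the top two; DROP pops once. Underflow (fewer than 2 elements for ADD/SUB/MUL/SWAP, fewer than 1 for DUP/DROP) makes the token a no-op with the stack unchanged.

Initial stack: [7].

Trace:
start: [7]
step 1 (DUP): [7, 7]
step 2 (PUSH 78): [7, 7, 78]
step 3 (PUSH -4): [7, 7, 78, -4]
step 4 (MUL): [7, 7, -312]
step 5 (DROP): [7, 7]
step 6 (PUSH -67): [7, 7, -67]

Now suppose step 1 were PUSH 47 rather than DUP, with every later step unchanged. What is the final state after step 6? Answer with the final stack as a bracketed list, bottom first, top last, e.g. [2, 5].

[7, 47, -67]

(re-executing from step 1 with the substitution; state before step 1: [7])
step 1 (PUSH 47): [7, 47]
step 2 (PUSH 78): [7, 47, 78]
step 3 (PUSH -4): [7, 47, 78, -4]
step 4 (MUL): [7, 47, -312]
step 5 (DROP): [7, 47]
step 6 (PUSH -67): [7, 47, -67]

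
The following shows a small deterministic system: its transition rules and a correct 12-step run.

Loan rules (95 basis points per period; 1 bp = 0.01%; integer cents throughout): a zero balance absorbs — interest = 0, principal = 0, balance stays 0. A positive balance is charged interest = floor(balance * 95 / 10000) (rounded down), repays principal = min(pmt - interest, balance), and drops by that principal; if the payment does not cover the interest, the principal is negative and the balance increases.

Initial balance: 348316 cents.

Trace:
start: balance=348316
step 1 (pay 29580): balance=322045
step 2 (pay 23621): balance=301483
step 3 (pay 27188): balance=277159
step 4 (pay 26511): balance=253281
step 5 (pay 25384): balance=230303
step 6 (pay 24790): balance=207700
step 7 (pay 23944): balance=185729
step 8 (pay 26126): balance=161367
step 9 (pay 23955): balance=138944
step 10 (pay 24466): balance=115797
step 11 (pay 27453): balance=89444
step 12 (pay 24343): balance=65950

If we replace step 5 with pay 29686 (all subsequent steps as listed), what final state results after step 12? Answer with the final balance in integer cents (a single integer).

(re-executing from step 5 with the substitution; state before step 5: balance=253281)
step 5 (pay 29686): balance=226001
step 6 (pay 24790): balance=203358
step 7 (pay 23944): balance=181345
step 8 (pay 26126): balance=156941
step 9 (pay 23955): balance=134476
step 10 (pay 24466): balance=111287
step 11 (pay 27453): balance=84891
step 12 (pay 24343): balance=61354

61354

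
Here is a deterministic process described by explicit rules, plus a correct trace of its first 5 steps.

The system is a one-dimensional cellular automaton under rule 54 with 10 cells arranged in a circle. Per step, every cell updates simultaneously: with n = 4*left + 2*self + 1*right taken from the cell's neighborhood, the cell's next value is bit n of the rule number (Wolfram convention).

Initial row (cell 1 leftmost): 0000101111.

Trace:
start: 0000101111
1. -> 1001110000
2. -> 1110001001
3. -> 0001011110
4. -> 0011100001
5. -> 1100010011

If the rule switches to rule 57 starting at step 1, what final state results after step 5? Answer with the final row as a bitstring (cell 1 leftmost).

(re-executing steps 1..5 under rule 57; state before step 1: 0000101111)
1. -> 1110011000
2. -> 1001010110
3. -> 0100101101
4. -> 1010011010
5. -> 0101010101

0101010101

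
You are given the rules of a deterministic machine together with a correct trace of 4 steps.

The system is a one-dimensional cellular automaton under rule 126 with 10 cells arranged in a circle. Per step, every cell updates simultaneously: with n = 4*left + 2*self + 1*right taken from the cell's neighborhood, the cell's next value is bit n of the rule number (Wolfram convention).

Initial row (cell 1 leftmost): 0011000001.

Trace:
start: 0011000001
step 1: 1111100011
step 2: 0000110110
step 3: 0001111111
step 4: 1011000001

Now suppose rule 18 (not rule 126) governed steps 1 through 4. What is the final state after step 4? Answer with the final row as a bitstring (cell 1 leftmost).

(re-executing steps 1..4 under rule 18; state before step 1: 0011000001)
step 1: 1100100010
step 2: 0011010100
step 3: 0100000010
step 4: 1010000101

1010000101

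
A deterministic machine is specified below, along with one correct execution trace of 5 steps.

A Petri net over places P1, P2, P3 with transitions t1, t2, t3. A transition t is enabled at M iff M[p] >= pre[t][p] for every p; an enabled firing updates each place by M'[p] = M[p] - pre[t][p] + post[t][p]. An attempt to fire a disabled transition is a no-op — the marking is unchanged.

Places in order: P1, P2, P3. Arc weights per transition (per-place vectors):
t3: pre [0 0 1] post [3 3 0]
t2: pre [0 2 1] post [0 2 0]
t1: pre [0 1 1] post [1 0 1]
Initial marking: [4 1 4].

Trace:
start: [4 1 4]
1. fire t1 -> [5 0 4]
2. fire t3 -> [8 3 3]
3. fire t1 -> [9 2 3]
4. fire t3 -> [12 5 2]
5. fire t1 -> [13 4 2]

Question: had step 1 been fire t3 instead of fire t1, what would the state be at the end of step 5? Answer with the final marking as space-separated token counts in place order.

(re-executing from step 1 with the substitution; state before step 1: [4 1 4])
1. fire t3 -> [7 4 3]
2. fire t3 -> [10 7 2]
3. fire t1 -> [11 6 2]
4. fire t3 -> [14 9 1]
5. fire t1 -> [15 8 1]

15 8 1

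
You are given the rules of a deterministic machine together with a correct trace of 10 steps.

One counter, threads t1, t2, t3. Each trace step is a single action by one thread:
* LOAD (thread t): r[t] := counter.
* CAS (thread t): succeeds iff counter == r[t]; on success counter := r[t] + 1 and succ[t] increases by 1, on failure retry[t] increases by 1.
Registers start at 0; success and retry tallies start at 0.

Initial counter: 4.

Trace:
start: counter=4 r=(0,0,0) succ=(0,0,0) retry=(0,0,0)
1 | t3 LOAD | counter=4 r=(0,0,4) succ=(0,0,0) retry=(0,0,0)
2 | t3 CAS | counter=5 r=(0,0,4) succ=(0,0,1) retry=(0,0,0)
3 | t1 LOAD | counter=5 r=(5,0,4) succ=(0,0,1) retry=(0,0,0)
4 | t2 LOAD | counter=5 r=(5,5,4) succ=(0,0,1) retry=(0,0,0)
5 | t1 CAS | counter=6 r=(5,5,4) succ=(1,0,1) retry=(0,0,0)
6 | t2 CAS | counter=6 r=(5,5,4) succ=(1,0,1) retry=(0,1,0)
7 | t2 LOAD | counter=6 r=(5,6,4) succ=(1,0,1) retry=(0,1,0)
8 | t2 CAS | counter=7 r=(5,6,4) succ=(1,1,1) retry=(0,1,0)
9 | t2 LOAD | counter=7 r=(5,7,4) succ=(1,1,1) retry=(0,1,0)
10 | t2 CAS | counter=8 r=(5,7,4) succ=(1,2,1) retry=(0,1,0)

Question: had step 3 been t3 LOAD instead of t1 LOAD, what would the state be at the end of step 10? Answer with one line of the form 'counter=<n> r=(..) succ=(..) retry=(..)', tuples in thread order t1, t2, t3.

counter=8 r=(0,7,5) succ=(0,3,1) retry=(1,0,0)

(re-executing from step 3 with the substitution; state before step 3: counter=5 r=(0,0,4) succ=(0,0,1) retry=(0,0,0))
3 | t3 LOAD | counter=5 r=(0,0,5) succ=(0,0,1) retry=(0,0,0)
4 | t2 LOAD | counter=5 r=(0,5,5) succ=(0,0,1) retry=(0,0,0)
5 | t1 CAS | counter=5 r=(0,5,5) succ=(0,0,1) retry=(1,0,0)
6 | t2 CAS | counter=6 r=(0,5,5) succ=(0,1,1) retry=(1,0,0)
7 | t2 LOAD | counter=6 r=(0,6,5) succ=(0,1,1) retry=(1,0,0)
8 | t2 CAS | counter=7 r=(0,6,5) succ=(0,2,1) retry=(1,0,0)
9 | t2 LOAD | counter=7 r=(0,7,5) succ=(0,2,1) retry=(1,0,0)
10 | t2 CAS | counter=8 r=(0,7,5) succ=(0,3,1) retry=(1,0,0)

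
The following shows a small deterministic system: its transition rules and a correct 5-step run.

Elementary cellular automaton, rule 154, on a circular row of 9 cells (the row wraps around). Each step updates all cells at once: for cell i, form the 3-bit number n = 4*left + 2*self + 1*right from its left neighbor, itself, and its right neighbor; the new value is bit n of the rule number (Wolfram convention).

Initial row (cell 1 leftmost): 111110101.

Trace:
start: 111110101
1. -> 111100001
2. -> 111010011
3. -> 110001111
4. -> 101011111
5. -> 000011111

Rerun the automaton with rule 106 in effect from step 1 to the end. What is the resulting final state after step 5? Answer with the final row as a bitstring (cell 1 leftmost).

110100100

(re-executing steps 1..5 under rule 106; state before step 1: 111110101)
1. -> 000011011
2. -> 000111111
3. -> 001100001
4. -> 011100010
5. -> 110100100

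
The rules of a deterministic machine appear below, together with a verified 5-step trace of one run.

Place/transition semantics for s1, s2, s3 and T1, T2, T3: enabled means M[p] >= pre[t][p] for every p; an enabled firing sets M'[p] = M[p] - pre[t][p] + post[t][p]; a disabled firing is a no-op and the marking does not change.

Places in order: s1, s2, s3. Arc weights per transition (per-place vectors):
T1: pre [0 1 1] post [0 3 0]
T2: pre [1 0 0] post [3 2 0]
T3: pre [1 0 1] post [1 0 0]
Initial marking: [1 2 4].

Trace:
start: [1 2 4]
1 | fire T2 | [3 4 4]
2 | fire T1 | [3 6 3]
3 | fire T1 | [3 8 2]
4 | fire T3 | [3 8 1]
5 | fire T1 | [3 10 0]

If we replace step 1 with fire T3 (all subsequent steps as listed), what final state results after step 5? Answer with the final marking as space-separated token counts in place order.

(re-executing from step 1 with the substitution; state before step 1: [1 2 4])
1 | fire T3 | [1 2 3]
2 | fire T1 | [1 4 2]
3 | fire T1 | [1 6 1]
4 | fire T3 | [1 6 0]
5 | fire T1 | [1 6 0]

1 6 0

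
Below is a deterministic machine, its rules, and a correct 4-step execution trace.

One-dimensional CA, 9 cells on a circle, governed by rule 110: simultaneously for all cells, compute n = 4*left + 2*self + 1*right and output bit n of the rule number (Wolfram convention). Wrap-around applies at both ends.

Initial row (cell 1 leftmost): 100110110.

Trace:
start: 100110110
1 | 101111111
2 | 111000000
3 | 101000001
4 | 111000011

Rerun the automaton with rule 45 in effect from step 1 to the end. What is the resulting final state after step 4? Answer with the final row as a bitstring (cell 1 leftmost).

(re-executing steps 1..4 under rule 45; state before step 1: 100110110)
1 | 100101101
2 | 000111011
3 | 010100110
4 | 011100100

011100100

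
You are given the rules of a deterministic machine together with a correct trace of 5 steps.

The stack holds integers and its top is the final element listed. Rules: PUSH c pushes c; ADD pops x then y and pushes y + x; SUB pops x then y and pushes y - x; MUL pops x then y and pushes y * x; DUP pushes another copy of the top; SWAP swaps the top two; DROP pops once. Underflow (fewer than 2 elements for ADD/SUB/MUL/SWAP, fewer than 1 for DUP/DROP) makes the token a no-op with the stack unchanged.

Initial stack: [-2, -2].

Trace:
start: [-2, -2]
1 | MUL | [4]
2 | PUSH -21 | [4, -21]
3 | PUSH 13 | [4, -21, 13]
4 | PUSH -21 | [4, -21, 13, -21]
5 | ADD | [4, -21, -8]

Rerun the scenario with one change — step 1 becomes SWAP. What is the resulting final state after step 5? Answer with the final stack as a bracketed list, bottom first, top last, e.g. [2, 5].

(re-executing from step 1 with the substitution; state before step 1: [-2, -2])
1 | SWAP | [-2, -2]
2 | PUSH -21 | [-2, -2, -21]
3 | PUSH 13 | [-2, -2, -21, 13]
4 | PUSH -21 | [-2, -2, -21, 13, -21]
5 | ADD | [-2, -2, -21, -8]

[-2, -2, -21, -8]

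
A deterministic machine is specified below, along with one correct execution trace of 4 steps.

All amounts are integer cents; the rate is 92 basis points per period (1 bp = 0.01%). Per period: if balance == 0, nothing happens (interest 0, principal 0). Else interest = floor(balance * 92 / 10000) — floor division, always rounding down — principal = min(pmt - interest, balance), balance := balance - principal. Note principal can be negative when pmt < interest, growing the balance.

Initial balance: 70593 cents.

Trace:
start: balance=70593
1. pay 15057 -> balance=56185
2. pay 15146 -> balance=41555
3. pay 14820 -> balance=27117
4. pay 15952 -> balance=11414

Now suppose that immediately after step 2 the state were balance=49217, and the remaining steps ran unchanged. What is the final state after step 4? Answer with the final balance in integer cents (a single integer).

state after step 2 := balance=49217
3. pay 14820 -> balance=34849
4. pay 15952 -> balance=19217

19217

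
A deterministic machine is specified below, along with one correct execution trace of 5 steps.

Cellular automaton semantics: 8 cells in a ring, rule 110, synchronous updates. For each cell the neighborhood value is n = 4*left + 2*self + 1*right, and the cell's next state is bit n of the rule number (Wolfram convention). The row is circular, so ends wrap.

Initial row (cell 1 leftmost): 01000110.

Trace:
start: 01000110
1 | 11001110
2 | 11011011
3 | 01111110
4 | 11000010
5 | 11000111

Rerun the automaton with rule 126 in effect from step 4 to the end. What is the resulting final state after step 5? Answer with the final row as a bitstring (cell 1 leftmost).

01100110

(re-executing steps 4..5 under rule 126; state before step 4: 01111110)
4 | 11000011
5 | 01100110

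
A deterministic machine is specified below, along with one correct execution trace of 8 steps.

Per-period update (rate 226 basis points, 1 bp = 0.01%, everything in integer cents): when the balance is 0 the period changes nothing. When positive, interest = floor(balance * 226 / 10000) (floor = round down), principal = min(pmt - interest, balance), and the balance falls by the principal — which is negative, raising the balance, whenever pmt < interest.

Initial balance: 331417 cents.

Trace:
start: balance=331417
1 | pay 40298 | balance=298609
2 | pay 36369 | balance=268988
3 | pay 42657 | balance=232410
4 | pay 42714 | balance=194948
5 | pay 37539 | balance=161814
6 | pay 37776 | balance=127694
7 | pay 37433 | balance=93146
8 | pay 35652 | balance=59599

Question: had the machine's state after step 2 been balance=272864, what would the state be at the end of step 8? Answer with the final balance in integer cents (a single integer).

state after step 2 := balance=272864
3 | pay 42657 | balance=236373
4 | pay 42714 | balance=199001
5 | pay 37539 | balance=165959
6 | pay 37776 | balance=131933
7 | pay 37433 | balance=97481
8 | pay 35652 | balance=64032

64032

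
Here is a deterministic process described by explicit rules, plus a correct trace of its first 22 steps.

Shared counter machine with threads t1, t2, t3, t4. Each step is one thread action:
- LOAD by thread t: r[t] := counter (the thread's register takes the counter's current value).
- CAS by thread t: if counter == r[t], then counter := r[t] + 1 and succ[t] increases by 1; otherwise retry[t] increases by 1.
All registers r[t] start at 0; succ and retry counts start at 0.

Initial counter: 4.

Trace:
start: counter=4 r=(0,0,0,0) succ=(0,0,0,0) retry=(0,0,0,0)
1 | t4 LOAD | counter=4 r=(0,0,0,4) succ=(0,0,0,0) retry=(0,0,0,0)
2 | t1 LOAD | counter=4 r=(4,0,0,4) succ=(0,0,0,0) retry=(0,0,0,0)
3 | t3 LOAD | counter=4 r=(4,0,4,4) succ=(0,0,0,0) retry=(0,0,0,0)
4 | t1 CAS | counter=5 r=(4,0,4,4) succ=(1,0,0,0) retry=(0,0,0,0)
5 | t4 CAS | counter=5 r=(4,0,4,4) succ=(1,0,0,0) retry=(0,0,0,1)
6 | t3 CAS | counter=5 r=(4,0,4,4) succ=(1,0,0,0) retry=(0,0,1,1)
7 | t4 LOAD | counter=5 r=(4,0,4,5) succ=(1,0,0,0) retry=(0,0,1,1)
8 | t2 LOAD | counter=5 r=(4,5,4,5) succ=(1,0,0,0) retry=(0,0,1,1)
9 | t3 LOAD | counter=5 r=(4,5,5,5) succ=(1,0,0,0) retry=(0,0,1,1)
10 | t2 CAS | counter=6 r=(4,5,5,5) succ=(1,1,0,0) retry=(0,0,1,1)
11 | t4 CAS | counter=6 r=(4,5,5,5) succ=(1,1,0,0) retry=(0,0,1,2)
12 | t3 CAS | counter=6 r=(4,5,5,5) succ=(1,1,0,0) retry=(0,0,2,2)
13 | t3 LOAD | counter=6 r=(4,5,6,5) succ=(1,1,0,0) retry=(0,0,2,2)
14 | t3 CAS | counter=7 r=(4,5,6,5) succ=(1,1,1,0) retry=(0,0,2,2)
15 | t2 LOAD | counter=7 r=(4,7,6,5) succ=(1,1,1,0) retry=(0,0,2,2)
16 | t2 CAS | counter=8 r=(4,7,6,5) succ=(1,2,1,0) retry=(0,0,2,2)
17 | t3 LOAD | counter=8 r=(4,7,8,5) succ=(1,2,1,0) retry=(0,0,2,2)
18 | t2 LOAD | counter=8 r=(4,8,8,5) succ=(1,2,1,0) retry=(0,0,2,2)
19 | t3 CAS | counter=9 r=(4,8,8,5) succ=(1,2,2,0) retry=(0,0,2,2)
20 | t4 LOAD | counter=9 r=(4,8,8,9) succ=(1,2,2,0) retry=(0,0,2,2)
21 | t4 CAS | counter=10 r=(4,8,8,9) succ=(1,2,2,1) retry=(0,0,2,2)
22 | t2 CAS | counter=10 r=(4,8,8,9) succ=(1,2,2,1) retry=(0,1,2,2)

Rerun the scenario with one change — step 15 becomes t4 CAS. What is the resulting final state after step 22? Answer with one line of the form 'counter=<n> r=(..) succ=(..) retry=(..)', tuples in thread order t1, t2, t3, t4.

(re-executing from step 15 with the substitution; state before step 15: counter=7 r=(4,5,6,5) succ=(1,1,1,0) retry=(0,0,2,2))
15 | t4 CAS | counter=7 r=(4,5,6,5) succ=(1,1,1,0) retry=(0,0,2,3)
16 | t2 CAS | counter=7 r=(4,5,6,5) succ=(1,1,1,0) retry=(0,1,2,3)
17 | t3 LOAD | counter=7 r=(4,5,7,5) succ=(1,1,1,0) retry=(0,1,2,3)
18 | t2 LOAD | counter=7 r=(4,7,7,5) succ=(1,1,1,0) retry=(0,1,2,3)
19 | t3 CAS | counter=8 r=(4,7,7,5) succ=(1,1,2,0) retry=(0,1,2,3)
20 | t4 LOAD | counter=8 r=(4,7,7,8) succ=(1,1,2,0) retry=(0,1,2,3)
21 | t4 CAS | counter=9 r=(4,7,7,8) succ=(1,1,2,1) retry=(0,1,2,3)
22 | t2 CAS | counter=9 r=(4,7,7,8) succ=(1,1,2,1) retry=(0,2,2,3)

counter=9 r=(4,7,7,8) succ=(1,1,2,1) retry=(0,2,2,3)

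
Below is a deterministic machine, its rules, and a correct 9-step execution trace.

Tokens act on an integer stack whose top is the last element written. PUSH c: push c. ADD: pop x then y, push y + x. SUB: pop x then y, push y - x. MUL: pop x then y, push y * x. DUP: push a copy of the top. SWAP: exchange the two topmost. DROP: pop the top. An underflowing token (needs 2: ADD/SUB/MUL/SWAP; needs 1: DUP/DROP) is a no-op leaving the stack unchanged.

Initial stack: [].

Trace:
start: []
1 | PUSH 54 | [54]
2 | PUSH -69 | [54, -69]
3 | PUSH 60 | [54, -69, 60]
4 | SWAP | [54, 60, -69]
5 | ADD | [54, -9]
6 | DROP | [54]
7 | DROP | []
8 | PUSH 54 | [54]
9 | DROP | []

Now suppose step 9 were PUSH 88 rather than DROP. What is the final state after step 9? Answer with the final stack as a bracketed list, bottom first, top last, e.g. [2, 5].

(re-executing from step 9 with the substitution; state before step 9: [54])
9 | PUSH 88 | [54, 88]

[54, 88]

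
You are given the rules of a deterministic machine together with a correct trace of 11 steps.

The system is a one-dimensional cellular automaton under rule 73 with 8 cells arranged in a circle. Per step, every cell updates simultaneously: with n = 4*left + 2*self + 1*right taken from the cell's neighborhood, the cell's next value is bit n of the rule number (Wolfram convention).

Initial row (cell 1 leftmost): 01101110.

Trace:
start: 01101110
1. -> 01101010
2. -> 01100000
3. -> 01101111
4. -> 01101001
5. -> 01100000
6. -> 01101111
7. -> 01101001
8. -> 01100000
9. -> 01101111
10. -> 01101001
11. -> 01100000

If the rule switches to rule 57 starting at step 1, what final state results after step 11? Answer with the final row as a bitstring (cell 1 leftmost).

10101010

(re-executing steps 1..11 under rule 57; state before step 1: 01101110)
1. -> 01011001
2. -> 10110100
3. -> 01101010
4. -> 01010101
5. -> 10101010
6. -> 01010101
7. -> 10101010
8. -> 01010101
9. -> 10101010
10. -> 01010101
11. -> 10101010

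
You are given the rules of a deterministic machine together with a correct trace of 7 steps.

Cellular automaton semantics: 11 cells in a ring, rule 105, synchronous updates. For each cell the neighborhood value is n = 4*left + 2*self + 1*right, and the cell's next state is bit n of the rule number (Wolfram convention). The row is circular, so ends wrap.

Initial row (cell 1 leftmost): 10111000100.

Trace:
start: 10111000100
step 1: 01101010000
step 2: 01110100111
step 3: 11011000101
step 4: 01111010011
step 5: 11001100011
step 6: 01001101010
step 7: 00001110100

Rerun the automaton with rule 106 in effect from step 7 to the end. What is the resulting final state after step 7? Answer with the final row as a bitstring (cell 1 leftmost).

10011110100

(re-executing step 7 under rule 106; state before step 7: 01001101010)
step 7: 10011110100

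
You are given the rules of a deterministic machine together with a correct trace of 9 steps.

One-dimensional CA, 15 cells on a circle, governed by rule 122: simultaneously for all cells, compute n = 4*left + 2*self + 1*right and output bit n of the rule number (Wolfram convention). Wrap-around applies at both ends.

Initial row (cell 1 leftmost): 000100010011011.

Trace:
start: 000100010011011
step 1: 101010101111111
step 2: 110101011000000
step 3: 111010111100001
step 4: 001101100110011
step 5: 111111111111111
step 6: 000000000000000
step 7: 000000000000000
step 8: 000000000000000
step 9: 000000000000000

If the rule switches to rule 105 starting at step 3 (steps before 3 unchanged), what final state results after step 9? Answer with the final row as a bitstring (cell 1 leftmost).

(re-executing steps 3..9 under rule 105; state before step 3: 110101011000000)
step 3: 111010111011110
step 4: 101101101110011
step 5: 111111111010010
step 6: 100000001100001
step 7: 101111101101101
step 8: 111000111111111
step 9: 001010100000000

001010100000000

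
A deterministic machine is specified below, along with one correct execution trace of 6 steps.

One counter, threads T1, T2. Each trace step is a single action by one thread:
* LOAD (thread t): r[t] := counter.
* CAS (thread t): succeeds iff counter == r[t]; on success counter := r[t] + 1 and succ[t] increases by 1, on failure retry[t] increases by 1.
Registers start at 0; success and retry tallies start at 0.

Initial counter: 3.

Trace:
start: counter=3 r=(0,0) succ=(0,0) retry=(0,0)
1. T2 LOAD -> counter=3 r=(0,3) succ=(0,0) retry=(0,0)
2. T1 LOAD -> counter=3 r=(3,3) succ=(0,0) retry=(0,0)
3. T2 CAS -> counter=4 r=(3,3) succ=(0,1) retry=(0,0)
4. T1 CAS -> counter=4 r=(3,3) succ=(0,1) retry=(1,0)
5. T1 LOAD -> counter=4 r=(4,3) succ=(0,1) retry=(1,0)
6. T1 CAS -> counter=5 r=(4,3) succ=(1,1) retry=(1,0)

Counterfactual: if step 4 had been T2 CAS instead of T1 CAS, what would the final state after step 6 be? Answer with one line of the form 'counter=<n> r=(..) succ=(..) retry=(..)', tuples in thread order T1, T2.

(re-executing from step 4 with the substitution; state before step 4: counter=4 r=(3,3) succ=(0,1) retry=(0,0))
4. T2 CAS -> counter=4 r=(3,3) succ=(0,1) retry=(0,1)
5. T1 LOAD -> counter=4 r=(4,3) succ=(0,1) retry=(0,1)
6. T1 CAS -> counter=5 r=(4,3) succ=(1,1) retry=(0,1)

counter=5 r=(4,3) succ=(1,1) retry=(0,1)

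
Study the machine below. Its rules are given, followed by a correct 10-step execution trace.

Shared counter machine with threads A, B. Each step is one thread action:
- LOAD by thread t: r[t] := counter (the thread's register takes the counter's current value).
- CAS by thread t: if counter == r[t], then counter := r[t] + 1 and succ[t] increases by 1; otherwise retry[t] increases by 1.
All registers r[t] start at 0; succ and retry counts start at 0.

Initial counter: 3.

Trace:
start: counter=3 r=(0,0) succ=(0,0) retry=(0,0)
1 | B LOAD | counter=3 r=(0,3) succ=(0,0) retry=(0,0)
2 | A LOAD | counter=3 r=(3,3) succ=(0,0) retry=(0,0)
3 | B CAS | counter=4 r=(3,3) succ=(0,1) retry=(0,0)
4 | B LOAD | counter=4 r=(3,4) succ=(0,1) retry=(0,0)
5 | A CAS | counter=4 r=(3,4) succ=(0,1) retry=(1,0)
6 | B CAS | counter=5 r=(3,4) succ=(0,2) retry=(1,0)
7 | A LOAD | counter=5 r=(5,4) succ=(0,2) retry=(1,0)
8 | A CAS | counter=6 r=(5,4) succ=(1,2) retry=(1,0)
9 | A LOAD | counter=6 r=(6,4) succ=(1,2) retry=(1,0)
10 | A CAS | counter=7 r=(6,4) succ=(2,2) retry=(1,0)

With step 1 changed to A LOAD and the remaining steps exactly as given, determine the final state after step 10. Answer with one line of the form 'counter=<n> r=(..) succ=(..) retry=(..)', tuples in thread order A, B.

(re-executing from step 1 with the substitution; state before step 1: counter=3 r=(0,0) succ=(0,0) retry=(0,0))
1 | A LOAD | counter=3 r=(3,0) succ=(0,0) retry=(0,0)
2 | A LOAD | counter=3 r=(3,0) succ=(0,0) retry=(0,0)
3 | B CAS | counter=3 r=(3,0) succ=(0,0) retry=(0,1)
4 | B LOAD | counter=3 r=(3,3) succ=(0,0) retry=(0,1)
5 | A CAS | counter=4 r=(3,3) succ=(1,0) retry=(0,1)
6 | B CAS | counter=4 r=(3,3) succ=(1,0) retry=(0,2)
7 | A LOAD | counter=4 r=(4,3) succ=(1,0) retry=(0,2)
8 | A CAS | counter=5 r=(4,3) succ=(2,0) retry=(0,2)
9 | A LOAD | counter=5 r=(5,3) succ=(2,0) retry=(0,2)
10 | A CAS | counter=6 r=(5,3) succ=(3,0) retry=(0,2)

counter=6 r=(5,3) succ=(3,0) retry=(0,2)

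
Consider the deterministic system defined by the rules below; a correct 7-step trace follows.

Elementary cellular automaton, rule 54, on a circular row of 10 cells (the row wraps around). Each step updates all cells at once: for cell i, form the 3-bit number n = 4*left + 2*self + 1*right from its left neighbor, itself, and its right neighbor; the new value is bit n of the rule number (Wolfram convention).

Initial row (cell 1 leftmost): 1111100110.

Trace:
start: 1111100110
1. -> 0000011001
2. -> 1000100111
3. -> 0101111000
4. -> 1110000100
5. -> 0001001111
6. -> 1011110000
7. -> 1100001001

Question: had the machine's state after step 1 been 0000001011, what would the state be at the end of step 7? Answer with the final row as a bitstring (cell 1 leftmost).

state after step 1 := 0000001011
2. -> 1000011100
3. -> 1100100011
4. -> 0011110100
5. -> 0100001110
6. -> 1110010001
7. -> 0001111010

0001111010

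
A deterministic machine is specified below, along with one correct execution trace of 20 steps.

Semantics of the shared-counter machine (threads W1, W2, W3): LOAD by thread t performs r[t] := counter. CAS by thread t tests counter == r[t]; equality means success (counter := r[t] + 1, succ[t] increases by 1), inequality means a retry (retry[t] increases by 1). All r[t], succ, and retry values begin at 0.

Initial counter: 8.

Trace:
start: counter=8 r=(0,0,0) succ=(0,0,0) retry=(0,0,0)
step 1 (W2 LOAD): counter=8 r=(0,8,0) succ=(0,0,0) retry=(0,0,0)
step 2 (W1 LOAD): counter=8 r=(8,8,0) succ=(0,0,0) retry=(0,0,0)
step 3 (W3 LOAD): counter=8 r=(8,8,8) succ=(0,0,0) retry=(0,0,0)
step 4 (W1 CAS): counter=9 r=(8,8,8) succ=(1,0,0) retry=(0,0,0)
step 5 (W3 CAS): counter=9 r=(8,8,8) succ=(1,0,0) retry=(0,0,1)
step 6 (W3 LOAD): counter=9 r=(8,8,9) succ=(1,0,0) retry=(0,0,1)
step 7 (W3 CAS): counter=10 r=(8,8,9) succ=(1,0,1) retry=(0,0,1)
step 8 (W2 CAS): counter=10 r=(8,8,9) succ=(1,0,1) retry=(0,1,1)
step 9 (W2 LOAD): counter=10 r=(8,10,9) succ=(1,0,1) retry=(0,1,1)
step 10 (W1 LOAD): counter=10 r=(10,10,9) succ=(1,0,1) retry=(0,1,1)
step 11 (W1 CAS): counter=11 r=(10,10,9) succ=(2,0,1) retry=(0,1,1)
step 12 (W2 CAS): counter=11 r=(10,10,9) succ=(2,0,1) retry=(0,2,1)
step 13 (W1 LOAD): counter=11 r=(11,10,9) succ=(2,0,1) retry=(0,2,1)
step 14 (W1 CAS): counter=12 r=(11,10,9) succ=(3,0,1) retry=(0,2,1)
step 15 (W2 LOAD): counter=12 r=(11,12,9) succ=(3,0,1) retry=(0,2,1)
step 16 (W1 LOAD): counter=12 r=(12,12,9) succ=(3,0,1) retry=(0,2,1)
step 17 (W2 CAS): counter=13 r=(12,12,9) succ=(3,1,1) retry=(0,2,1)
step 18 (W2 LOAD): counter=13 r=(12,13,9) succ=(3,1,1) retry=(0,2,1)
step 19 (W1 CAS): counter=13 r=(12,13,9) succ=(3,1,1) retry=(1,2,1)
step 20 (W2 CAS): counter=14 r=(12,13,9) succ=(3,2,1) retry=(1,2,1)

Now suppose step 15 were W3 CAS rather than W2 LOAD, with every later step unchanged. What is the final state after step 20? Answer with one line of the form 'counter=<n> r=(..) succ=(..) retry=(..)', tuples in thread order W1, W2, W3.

counter=13 r=(12,12,9) succ=(4,0,1) retry=(0,4,2)

(re-executing from step 15 with the substitution; state before step 15: counter=12 r=(11,10,9) succ=(3,0,1) retry=(0,2,1))
step 15 (W3 CAS): counter=12 r=(11,10,9) succ=(3,0,1) retry=(0,2,2)
step 16 (W1 LOAD): counter=12 r=(12,10,9) succ=(3,0,1) retry=(0,2,2)
step 17 (W2 CAS): counter=12 r=(12,10,9) succ=(3,0,1) retry=(0,3,2)
step 18 (W2 LOAD): counter=12 r=(12,12,9) succ=(3,0,1) retry=(0,3,2)
step 19 (W1 CAS): counter=13 r=(12,12,9) succ=(4,0,1) retry=(0,3,2)
step 20 (W2 CAS): counter=13 r=(12,12,9) succ=(4,0,1) retry=(0,4,2)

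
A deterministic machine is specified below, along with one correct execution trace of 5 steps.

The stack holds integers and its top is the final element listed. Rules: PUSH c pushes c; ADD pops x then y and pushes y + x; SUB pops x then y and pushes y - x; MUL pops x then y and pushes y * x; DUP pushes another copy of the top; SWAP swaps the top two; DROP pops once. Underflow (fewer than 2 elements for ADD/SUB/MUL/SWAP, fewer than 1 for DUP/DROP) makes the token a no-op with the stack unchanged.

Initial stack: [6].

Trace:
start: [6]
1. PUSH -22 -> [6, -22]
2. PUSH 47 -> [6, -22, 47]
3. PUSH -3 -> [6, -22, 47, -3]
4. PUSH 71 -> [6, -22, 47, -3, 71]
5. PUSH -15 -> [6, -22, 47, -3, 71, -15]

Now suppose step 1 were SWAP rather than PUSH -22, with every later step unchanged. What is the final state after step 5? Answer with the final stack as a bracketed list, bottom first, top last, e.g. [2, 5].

[6, 47, -3, 71, -15]

(re-executing from step 1 with the substitution; state before step 1: [6])
1. SWAP -> [6]
2. PUSH 47 -> [6, 47]
3. PUSH -3 -> [6, 47, -3]
4. PUSH 71 -> [6, 47, -3, 71]
5. PUSH -15 -> [6, 47, -3, 71, -15]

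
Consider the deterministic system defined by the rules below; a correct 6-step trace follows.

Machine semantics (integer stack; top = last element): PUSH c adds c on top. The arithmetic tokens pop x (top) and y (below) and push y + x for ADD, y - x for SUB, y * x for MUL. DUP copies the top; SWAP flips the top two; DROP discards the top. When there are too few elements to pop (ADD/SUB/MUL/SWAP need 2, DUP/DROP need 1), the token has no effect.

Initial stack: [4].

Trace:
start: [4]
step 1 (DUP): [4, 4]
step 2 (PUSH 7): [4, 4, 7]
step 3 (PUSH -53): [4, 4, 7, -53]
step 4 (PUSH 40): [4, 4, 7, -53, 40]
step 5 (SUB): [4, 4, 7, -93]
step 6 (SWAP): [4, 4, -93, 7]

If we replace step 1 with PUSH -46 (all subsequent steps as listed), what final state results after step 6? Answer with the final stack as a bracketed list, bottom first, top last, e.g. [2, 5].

(re-executing from step 1 with the substitution; state before step 1: [4])
step 1 (PUSH -46): [4, -46]
step 2 (PUSH 7): [4, -46, 7]
step 3 (PUSH -53): [4, -46, 7, -53]
step 4 (PUSH 40): [4, -46, 7, -53, 40]
step 5 (SUB): [4, -46, 7, -93]
step 6 (SWAP): [4, -46, -93, 7]

[4, -46, -93, 7]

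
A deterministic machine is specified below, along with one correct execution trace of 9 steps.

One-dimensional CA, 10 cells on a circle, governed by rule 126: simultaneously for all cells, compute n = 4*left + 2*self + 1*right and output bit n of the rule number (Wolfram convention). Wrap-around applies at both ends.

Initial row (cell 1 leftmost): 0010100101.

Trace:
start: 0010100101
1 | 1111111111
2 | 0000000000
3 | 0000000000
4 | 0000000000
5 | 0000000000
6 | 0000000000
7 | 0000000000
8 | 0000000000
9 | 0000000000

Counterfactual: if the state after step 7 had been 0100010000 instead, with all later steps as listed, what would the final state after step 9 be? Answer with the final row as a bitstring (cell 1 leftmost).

1011101101

state after step 7 := 0100010000
8 | 1110111000
9 | 1011101101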